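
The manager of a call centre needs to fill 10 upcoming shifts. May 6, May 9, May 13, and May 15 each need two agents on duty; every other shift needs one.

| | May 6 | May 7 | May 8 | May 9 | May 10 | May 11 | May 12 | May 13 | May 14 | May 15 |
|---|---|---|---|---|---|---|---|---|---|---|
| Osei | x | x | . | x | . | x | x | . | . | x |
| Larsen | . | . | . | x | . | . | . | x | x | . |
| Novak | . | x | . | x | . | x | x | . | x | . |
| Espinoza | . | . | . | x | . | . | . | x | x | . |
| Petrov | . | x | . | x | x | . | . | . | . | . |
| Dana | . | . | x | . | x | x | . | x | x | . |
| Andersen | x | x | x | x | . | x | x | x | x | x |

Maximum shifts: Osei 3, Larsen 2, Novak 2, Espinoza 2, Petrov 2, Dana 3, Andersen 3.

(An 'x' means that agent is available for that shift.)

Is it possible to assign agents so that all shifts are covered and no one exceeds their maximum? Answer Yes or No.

Yes

May 6 can only be covered by Osei and Andersen, so that assignment is forced.
May 15 can only be covered by Osei and Andersen, so that assignment is forced.
One valid schedule: May 6→Osei+Andersen, May 7→Novak, May 8→Dana, May 9→Espinoza+Petrov, May 10→Petrov, May 11→Novak, May 12→Osei, May 13→Larsen+Espinoza, May 14→Larsen, May 15→Osei+Andersen.
Loads: Osei 3/3, Larsen 2/2, Novak 2/2, Espinoza 2/2, Petrov 2/2, Dana 1/3, Andersen 2/3 — all within limits.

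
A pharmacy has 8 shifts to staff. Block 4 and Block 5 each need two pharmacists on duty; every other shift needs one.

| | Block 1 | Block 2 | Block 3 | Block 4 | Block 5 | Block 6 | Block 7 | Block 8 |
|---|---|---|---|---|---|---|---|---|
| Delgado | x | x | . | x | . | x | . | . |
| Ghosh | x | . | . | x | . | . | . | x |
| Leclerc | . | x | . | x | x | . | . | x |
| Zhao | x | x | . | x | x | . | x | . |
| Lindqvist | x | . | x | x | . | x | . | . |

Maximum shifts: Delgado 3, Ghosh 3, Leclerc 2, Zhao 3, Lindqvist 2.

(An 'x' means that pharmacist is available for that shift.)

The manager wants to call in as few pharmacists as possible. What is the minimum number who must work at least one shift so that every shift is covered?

4

10 slots to fill and no one can take more than 3, so at least ⌈10/3⌉ = 4 pharmacists are needed.
Delgado, Leclerc, Zhao, and Lindqvist alone can cover everything: Block 1→Delgado, Block 2→Delgado, Block 3→Lindqvist, Block 4→Zhao+Lindqvist, Block 5→Leclerc+Zhao, Block 6→Delgado, Block 7→Zhao, Block 8→Leclerc.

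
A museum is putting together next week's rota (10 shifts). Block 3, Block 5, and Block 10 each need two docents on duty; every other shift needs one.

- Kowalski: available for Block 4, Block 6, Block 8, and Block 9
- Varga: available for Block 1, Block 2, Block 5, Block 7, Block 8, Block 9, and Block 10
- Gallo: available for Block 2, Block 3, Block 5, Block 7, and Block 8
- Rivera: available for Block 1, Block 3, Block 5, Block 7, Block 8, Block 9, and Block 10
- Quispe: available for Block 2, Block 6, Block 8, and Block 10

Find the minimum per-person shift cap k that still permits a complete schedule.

3

With 5 docents and 13 worker-slots to fill, someone must work at least ⌈13/5⌉ = 3 shifts, so k ≥ 3.
k = 3 works: Block 1→Varga, Block 2→Varga, Block 3→Gallo+Rivera, Block 4→Kowalski, Block 5→Varga+Gallo, Block 6→Kowalski, Block 7→Gallo, Block 8→Rivera, Block 9→Kowalski, Block 10→Rivera+Quispe.
Loads: Kowalski 3, Varga 3, Gallo 3, Rivera 3, Quispe 1 — all ≤ 3.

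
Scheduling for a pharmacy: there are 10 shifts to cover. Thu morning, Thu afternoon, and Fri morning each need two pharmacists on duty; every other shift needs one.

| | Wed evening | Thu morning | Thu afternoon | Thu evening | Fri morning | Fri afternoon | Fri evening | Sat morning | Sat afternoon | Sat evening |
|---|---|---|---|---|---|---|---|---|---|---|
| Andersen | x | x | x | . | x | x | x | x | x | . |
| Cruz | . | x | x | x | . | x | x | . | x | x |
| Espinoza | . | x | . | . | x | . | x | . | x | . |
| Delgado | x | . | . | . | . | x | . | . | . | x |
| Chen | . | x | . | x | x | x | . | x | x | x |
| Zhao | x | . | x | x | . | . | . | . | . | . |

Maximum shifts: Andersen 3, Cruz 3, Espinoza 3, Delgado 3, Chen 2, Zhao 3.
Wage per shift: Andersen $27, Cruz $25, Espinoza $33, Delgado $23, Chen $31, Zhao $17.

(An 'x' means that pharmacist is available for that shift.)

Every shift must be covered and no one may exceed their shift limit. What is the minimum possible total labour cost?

$315

Picking the cheapest available pharmacist for each shift independently would cost $309, but that ignores the shift limits.
An optimal schedule: Wed evening→Zhao, Thu morning→Andersen+Chen, Thu afternoon→Zhao+Cruz, Thu evening→Zhao, Fri morning→Andersen+Chen, Fri afternoon→Delgado, Fri evening→Cruz, Sat morning→Andersen, Sat afternoon→Cruz, Sat evening→Delgado.
Total: 17 + 27 + 31 + 17 + 25 + 17 + 27 + 31 + 23 + 25 + 27 + 25 + 23 = $315.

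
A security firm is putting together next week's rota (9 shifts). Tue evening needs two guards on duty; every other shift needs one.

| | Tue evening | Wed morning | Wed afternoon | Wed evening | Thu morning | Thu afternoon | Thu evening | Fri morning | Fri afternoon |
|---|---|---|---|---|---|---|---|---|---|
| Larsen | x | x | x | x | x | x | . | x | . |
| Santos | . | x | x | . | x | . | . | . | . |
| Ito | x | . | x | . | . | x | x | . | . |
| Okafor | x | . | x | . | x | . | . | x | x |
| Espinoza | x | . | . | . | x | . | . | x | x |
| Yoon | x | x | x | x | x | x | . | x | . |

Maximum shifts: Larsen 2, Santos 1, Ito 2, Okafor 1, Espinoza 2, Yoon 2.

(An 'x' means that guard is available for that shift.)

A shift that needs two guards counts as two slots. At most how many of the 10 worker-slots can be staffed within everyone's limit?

Total capacity across all guards is 2+1+2+1+2+2 = 10, and 10 slots are needed, so at most 10 can be filled.
An assignment achieving 10: Tue evening→Espinoza+Yoon, Wed morning→Larsen, Wed afternoon→Santos, Wed evening→Larsen, Thu morning→Yoon, Thu afternoon→Ito, Thu evening→Ito, Fri morning→Espinoza, Fri afternoon→Okafor.
Loads: Larsen 2/2, Santos 1/1, Ito 2/2, Okafor 1/1, Espinoza 2/2, Yoon 2/2.

10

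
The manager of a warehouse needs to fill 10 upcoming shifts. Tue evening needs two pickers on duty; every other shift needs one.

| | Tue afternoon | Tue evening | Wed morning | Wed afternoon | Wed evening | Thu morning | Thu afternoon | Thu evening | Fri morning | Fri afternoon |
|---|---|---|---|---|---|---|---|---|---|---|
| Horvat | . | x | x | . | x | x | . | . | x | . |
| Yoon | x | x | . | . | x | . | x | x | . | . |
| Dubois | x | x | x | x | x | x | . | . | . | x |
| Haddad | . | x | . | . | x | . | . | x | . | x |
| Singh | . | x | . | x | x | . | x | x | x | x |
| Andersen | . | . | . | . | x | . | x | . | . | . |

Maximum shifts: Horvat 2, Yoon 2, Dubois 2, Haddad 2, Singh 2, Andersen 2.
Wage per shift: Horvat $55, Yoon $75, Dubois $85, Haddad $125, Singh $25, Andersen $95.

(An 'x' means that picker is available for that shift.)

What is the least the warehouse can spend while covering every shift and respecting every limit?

$795

Picking the cheapest available picker for each shift independently would cost $415, but that ignores the shift limits.
An optimal schedule: Tue afternoon→Yoon, Tue evening→Dubois+Haddad, Wed morning→Horvat, Wed afternoon→Singh, Wed evening→Andersen, Thu morning→Horvat, Thu afternoon→Andersen, Thu evening→Yoon, Fri morning→Singh, Fri afternoon→Dubois.
Total: 75 + 85 + 125 + 55 + 25 + 95 + 55 + 95 + 75 + 25 + 85 = $795.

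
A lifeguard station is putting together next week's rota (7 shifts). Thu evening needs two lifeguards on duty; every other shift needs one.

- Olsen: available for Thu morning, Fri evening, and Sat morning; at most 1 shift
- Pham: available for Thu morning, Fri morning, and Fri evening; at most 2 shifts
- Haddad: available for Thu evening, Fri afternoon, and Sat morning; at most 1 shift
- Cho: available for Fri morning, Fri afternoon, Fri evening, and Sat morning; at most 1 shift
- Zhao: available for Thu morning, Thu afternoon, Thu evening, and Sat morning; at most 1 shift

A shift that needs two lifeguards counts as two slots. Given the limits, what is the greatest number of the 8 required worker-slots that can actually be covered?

Total capacity across all lifeguards is 1+2+1+1+1 = 6, and 8 slots are needed, so at most 6 can be filled.
An assignment achieving 6: Thu morning→Olsen, Thu afternoon→Zhao, Thu evening→Haddad, Fri morning→Pham, Fri afternoon→Cho, Fri evening→Pham.
Loads: Olsen 1/1, Pham 2/2, Haddad 1/1, Cho 1/1, Zhao 1/1.

6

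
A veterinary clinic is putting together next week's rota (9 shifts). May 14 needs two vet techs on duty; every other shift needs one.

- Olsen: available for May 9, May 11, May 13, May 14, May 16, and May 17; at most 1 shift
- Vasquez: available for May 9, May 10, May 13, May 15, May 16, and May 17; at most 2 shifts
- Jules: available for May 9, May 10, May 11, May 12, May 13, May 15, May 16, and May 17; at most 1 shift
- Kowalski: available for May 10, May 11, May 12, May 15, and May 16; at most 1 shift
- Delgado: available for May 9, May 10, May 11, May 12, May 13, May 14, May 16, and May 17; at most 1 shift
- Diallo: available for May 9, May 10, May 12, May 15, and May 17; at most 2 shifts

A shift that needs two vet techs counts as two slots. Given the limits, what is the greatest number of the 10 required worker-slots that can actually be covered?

8

Total capacity across all vet techs is 1+2+1+1+1+2 = 8, and 10 slots are needed, so at most 8 can be filled.
An assignment achieving 8: May 9→Diallo, May 10→Diallo, May 11→Jules, May 12→Kowalski, May 13→Vasquez, May 14→Olsen+Delgado, May 15→Vasquez.
Loads: Olsen 1/1, Vasquez 2/2, Jules 1/1, Kowalski 1/1, Delgado 1/1, Diallo 2/2.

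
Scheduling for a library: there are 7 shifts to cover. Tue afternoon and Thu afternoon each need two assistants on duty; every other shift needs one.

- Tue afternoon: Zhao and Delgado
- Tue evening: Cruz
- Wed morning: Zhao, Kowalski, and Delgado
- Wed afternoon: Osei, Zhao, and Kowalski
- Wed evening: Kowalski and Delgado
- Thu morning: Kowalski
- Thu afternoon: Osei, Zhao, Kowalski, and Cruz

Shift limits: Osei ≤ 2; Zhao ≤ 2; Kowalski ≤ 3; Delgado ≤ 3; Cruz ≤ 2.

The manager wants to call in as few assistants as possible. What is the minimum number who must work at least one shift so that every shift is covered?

4

9 slots to fill and no one can take more than 3, so at least ⌈9/3⌉ = 3 assistants are needed.
Any 3 assistants together have capacity at most 3+3+2 = 8 < 9 slots, so 3 can never suffice.
Zhao, Kowalski, Delgado, and Cruz alone can cover everything: Tue afternoon→Zhao+Delgado, Tue evening→Cruz, Wed morning→Delgado, Wed afternoon→Zhao, Wed evening→Kowalski, Thu morning→Kowalski, Thu afternoon→Kowalski+Cruz.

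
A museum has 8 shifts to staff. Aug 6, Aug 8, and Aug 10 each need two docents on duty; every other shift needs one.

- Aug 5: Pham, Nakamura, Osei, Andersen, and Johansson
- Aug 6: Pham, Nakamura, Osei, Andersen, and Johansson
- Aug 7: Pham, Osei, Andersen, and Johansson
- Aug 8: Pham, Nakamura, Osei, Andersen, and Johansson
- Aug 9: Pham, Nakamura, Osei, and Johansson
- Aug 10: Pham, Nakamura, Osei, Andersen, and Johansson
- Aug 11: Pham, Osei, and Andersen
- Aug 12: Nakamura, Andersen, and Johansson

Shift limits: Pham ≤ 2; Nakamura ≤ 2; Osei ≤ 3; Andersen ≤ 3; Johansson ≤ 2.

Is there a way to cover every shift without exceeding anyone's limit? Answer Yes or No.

One valid schedule: Aug 5→Osei, Aug 6→Osei+Andersen, Aug 7→Pham, Aug 8→Osei+Andersen, Aug 9→Nakamura, Aug 10→Andersen+Johansson, Aug 11→Pham, Aug 12→Nakamura.
Loads: Pham 2/2, Nakamura 2/2, Osei 3/3, Andersen 3/3, Johansson 1/2 — all within limits.

Yes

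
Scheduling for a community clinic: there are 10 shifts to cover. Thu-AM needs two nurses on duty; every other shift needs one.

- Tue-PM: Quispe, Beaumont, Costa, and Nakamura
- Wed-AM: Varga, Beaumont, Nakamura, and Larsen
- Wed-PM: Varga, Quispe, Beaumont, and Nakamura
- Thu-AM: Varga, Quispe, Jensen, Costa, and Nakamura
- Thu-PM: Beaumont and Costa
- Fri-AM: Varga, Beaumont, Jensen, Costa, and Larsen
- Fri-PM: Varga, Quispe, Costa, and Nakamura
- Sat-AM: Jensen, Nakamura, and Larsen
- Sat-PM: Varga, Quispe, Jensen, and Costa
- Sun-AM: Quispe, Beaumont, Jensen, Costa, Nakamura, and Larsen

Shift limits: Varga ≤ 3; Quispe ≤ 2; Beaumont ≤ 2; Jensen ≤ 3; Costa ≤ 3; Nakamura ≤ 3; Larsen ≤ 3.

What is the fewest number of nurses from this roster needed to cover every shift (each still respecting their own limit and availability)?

11 slots to fill and no one can take more than 3, so at least ⌈11/3⌉ = 4 nurses are needed.
Varga, Quispe, Jensen, and Costa alone can cover everything: Tue-PM→Quispe, Wed-AM→Varga, Wed-PM→Varga, Thu-AM→Jensen+Costa, Thu-PM→Costa, Fri-AM→Varga, Fri-PM→Quispe, Sat-AM→Jensen, Sat-PM→Costa, Sun-AM→Jensen.

4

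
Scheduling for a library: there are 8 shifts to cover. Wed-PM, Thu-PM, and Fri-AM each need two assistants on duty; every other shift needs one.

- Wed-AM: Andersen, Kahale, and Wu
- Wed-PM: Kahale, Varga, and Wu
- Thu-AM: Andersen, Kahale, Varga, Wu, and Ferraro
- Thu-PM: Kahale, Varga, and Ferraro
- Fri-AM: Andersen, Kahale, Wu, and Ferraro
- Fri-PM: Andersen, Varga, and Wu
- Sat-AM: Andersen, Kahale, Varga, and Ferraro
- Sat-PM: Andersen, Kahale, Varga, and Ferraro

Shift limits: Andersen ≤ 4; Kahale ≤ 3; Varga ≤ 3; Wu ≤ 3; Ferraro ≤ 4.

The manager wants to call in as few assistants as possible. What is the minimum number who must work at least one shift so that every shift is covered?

4

11 slots to fill and no one can take more than 4, so at least ⌈11/4⌉ = 3 assistants are needed.
No set of 3 assistants can cover every shift (each such set leaves at least one shift with no one available or exceeds a cap).
Andersen, Kahale, Varga, and Wu alone can cover everything: Wed-AM→Andersen, Wed-PM→Kahale+Varga, Thu-AM→Wu, Thu-PM→Kahale+Varga, Fri-AM→Andersen+Kahale, Fri-PM→Andersen, Sat-AM→Andersen, Sat-PM→Varga.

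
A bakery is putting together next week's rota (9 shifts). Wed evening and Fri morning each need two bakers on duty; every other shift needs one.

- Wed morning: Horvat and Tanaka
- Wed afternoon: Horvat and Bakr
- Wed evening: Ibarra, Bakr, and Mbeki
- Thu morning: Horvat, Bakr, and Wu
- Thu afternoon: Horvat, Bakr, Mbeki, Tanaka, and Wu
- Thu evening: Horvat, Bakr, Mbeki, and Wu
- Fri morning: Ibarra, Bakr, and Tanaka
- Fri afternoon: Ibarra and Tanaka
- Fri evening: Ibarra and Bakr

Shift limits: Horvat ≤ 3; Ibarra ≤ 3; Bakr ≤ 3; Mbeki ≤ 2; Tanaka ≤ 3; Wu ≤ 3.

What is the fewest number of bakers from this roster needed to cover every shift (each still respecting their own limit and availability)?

11 slots to fill and no one can take more than 3, so at least ⌈11/3⌉ = 4 bakers are needed.
Horvat, Ibarra, Bakr, and Mbeki alone can cover everything: Wed morning→Horvat, Wed afternoon→Horvat, Wed evening→Bakr+Mbeki, Thu morning→Horvat, Thu afternoon→Bakr, Thu evening→Mbeki, Fri morning→Ibarra+Bakr, Fri afternoon→Ibarra, Fri evening→Ibarra.

4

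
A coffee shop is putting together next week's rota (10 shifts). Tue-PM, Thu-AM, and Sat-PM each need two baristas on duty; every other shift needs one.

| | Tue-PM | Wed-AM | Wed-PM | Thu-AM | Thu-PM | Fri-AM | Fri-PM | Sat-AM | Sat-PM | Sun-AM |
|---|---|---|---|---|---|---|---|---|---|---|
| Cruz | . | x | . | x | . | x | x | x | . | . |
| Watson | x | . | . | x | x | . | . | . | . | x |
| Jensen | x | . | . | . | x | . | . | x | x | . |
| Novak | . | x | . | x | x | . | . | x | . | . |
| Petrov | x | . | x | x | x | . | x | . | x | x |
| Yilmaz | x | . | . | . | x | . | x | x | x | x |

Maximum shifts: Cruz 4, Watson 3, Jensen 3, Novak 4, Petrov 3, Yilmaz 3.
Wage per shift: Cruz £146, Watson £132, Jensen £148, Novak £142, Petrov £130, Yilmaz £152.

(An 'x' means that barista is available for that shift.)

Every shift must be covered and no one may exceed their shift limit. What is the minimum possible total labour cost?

Wed-PM can only be covered by Petrov, so that assignment is forced.
Fri-AM can only be covered by Cruz, so that assignment is forced.
Picking the cheapest available barista for each shift independently would cost £1752, but that ignores the shift limits.
An optimal schedule: Tue-PM→Petrov+Watson, Wed-AM→Novak, Wed-PM→Petrov, Thu-AM→Watson+Novak, Thu-PM→Novak, Fri-AM→Cruz, Fri-PM→Cruz, Sat-AM→Novak, Sat-PM→Petrov+Jensen, Sun-AM→Watson.
Total: 130 + 132 + 142 + 130 + 132 + 142 + 142 + 146 + 146 + 142 + 130 + 148 + 132 = £1794.

£1794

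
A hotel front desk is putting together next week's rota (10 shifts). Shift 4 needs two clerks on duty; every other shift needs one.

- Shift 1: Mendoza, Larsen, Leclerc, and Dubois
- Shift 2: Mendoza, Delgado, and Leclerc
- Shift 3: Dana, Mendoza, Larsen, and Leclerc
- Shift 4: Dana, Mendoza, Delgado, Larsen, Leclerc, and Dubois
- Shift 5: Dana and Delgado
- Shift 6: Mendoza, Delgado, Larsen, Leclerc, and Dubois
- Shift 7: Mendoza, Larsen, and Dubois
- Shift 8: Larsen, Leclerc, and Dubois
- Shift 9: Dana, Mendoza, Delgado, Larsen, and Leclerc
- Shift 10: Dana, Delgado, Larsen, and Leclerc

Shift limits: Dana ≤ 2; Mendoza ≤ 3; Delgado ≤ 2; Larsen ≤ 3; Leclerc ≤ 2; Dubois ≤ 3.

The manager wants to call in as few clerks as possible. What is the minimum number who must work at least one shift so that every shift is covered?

11 slots to fill and no one can take more than 3, so at least ⌈11/3⌉ = 4 clerks are needed.
Dana, Mendoza, Larsen, and Dubois alone can cover everything: Shift 1→Mendoza, Shift 2→Mendoza, Shift 3→Mendoza, Shift 4→Larsen+Dubois, Shift 5→Dana, Shift 6→Dubois, Shift 7→Dubois, Shift 8→Larsen, Shift 9→Larsen, Shift 10→Dana.

4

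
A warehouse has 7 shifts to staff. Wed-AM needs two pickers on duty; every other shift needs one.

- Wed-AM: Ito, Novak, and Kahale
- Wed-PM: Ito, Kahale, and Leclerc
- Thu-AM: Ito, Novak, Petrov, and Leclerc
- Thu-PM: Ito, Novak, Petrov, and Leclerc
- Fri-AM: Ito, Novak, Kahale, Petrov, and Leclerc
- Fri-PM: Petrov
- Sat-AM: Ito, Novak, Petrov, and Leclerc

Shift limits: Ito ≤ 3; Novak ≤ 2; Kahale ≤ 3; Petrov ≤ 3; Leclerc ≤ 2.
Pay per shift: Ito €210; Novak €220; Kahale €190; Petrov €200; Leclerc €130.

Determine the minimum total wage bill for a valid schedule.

Fri-PM can only be covered by Petrov, so that assignment is forced.
Picking the cheapest available picker for each shift independently would cost €1250, but that ignores the shift limits.
An optimal schedule: Wed-AM→Kahale+Ito, Wed-PM→Kahale, Thu-AM→Leclerc, Thu-PM→Leclerc, Fri-AM→Kahale, Fri-PM→Petrov, Sat-AM→Petrov.
Total: 190 + 210 + 190 + 130 + 130 + 190 + 200 + 200 = €1440.

€1440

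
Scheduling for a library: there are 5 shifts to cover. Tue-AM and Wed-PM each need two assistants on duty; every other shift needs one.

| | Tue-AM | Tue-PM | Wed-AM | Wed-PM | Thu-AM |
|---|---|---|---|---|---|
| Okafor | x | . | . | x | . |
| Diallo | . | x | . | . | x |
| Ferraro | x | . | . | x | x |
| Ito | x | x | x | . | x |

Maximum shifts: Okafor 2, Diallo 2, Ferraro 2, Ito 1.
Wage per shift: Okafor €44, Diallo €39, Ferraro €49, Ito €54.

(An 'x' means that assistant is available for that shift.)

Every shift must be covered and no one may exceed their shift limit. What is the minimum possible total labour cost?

Wed-AM can only be covered by Ito, so that assignment is forced.
Wed-PM can only be covered by Okafor and Ferraro, so that assignment is forced.
Picking the cheapest available assistant for each shift independently would cost €318, and that bound is achievable.
An optimal schedule: Tue-AM→Okafor+Ferraro, Tue-PM→Diallo, Wed-AM→Ito, Wed-PM→Okafor+Ferraro, Thu-AM→Diallo.
Total: 44 + 49 + 39 + 54 + 44 + 49 + 39 = €318.

€318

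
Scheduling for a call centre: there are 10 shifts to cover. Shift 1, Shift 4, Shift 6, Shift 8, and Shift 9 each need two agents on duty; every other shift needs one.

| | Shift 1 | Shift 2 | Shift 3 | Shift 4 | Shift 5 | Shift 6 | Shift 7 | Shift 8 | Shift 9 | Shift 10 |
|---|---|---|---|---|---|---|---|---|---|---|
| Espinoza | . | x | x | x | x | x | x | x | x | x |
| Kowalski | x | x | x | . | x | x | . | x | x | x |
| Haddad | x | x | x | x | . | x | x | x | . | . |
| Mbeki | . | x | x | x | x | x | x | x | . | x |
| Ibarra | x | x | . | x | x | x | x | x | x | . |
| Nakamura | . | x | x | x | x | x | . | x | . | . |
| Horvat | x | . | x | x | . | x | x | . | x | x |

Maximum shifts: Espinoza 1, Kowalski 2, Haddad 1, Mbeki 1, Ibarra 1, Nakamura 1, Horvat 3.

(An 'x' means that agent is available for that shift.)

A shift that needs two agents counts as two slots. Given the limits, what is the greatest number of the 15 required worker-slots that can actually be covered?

Total capacity across all agents is 1+2+1+1+1+1+3 = 10, and 15 slots are needed, so at most 10 can be filled.
An assignment achieving 10: Shift 1→Kowalski+Haddad, Shift 2→Nakamura, Shift 3→Horvat, Shift 4→Horvat, Shift 5→Ibarra, Shift 7→Horvat, Shift 9→Espinoza+Kowalski, Shift 10→Mbeki.
Loads: Espinoza 1/1, Kowalski 2/2, Haddad 1/1, Mbeki 1/1, Ibarra 1/1, Nakamura 1/1, Horvat 3/3.

10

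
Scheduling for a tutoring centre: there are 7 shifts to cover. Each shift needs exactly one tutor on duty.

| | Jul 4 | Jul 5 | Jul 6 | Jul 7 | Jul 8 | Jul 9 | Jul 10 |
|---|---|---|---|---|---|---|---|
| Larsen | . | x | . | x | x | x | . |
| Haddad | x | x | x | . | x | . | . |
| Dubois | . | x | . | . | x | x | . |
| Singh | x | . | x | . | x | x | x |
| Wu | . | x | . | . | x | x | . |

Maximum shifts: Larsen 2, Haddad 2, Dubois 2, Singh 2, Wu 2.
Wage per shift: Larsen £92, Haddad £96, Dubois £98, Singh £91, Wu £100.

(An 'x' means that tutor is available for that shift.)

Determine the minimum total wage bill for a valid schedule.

£656

Jul 7 can only be covered by Larsen, so that assignment is forced.
Jul 10 can only be covered by Singh, so that assignment is forced.
Picking the cheapest available tutor for each shift independently would cost £639, but that ignores the shift limits.
An optimal schedule: Jul 4→Singh, Jul 5→Larsen, Jul 6→Haddad, Jul 7→Larsen, Jul 8→Haddad, Jul 9→Dubois, Jul 10→Singh.
Total: 91 + 92 + 96 + 92 + 96 + 98 + 91 = £656.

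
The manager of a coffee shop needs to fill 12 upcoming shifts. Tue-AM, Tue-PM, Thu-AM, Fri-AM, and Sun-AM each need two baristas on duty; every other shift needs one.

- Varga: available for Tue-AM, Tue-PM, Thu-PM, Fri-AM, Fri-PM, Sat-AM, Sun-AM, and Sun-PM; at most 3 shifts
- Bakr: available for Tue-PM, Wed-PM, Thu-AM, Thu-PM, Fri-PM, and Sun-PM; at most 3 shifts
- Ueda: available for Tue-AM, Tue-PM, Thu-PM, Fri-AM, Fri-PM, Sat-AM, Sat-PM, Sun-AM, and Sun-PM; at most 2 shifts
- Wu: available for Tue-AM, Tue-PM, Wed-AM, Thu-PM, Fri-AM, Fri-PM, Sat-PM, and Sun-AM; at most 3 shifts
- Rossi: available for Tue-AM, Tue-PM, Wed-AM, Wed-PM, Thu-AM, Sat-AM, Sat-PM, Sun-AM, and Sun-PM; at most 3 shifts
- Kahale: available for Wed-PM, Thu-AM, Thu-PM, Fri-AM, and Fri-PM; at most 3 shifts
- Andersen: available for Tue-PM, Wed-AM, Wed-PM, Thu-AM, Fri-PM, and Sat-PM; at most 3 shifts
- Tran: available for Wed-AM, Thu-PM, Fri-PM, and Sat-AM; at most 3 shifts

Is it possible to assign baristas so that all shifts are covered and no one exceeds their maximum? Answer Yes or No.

Yes

One valid schedule: Tue-AM→Varga+Ueda, Tue-PM→Rossi+Andersen, Wed-AM→Wu, Wed-PM→Bakr, Thu-AM→Bakr+Rossi, Thu-PM→Bakr, Fri-AM→Wu+Kahale, Fri-PM→Kahale, Sat-AM→Varga, Sat-PM→Ueda, Sun-AM→Wu+Rossi, Sun-PM→Varga.
Loads: Varga 3/3, Bakr 3/3, Ueda 2/2, Wu 3/3, Rossi 3/3, Kahale 2/3, Andersen 1/3, Tran 0/3 — all within limits.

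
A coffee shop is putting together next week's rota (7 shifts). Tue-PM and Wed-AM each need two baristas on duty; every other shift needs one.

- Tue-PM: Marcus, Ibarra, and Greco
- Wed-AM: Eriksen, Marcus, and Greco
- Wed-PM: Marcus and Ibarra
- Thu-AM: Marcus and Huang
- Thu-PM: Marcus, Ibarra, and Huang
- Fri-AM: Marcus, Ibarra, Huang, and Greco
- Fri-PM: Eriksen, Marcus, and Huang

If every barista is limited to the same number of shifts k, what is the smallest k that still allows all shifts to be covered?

2

With 5 baristas and 9 worker-slots to fill, someone must work at least ⌈9/5⌉ = 2 shifts, so k ≥ 2.
k = 2 works: Tue-PM→Ibarra+Greco, Wed-AM→Eriksen+Greco, Wed-PM→Marcus, Thu-AM→Marcus, Thu-PM→Ibarra, Fri-AM→Huang, Fri-PM→Eriksen.
Loads: Eriksen 2, Marcus 2, Ibarra 2, Huang 1, Greco 2 — all ≤ 2.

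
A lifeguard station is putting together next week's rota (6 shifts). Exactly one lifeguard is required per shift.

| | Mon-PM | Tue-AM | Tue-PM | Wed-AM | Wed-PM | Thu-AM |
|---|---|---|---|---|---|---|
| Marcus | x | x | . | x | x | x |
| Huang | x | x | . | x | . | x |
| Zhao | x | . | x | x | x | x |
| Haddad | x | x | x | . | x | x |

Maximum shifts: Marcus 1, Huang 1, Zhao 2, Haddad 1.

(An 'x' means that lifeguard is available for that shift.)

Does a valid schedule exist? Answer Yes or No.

Total capacity is 1+1+2+1 = 5 but 6 worker-slots are needed — infeasible.

No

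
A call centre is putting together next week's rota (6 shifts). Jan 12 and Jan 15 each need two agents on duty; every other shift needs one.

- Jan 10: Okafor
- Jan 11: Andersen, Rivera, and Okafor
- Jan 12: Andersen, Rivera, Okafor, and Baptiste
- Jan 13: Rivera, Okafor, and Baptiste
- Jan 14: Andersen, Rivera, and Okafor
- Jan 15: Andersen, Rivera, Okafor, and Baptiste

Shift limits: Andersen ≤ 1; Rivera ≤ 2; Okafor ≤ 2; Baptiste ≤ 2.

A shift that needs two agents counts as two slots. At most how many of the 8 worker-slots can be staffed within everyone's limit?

7

Total capacity across all agents is 1+2+2+2 = 7, and 8 slots are needed, so at most 7 can be filled.
An assignment achieving 7: Jan 10→Okafor, Jan 11→Andersen, Jan 12→Okafor+Baptiste, Jan 13→Rivera, Jan 14→Rivera, Jan 15→Baptiste.
Loads: Andersen 1/1, Rivera 2/2, Okafor 2/2, Baptiste 2/2.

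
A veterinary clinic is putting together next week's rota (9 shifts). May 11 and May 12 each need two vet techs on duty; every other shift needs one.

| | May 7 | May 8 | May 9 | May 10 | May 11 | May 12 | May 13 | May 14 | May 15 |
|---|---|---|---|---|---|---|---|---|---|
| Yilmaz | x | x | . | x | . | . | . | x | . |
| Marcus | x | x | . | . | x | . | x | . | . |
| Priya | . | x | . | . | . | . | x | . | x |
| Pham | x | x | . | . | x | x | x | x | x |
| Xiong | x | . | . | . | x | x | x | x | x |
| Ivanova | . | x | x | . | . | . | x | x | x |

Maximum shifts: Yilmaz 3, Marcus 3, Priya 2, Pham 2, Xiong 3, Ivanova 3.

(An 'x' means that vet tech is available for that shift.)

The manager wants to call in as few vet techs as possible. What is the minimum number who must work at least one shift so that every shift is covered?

11 slots to fill and no one can take more than 3, so at least ⌈11/3⌉ = 4 vet techs are needed.
Yilmaz, Pham, Xiong, and Ivanova alone can cover everything: May 7→Yilmaz, May 8→Yilmaz, May 9→Ivanova, May 10→Yilmaz, May 11→Pham+Xiong, May 12→Pham+Xiong, May 13→Xiong, May 14→Ivanova, May 15→Ivanova.

4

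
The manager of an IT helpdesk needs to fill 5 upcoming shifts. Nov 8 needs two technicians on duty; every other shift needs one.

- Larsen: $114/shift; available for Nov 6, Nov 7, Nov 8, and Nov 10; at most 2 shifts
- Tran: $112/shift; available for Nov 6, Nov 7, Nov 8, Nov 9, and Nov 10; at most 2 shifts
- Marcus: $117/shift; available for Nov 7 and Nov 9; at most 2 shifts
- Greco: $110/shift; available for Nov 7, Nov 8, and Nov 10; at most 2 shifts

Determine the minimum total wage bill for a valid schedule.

$672

Picking the cheapest available technician for each shift independently would cost $666, but that ignores the shift limits.
An optimal schedule: Nov 6→Tran, Nov 7→Larsen, Nov 8→Greco+Larsen, Nov 9→Tran, Nov 10→Greco.
Total: 112 + 114 + 110 + 114 + 112 + 110 = $672.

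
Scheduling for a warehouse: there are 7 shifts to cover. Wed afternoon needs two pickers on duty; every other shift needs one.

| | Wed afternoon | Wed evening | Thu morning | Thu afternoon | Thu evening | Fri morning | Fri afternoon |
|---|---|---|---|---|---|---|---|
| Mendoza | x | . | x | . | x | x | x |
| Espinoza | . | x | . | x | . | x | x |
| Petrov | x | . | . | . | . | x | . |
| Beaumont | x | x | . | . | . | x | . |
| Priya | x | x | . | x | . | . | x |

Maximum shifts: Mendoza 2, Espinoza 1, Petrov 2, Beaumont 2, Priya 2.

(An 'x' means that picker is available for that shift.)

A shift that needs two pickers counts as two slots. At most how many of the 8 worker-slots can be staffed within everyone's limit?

8

Total capacity across all pickers is 2+1+2+2+2 = 9, and 8 slots are needed, so at most 8 can be filled.
An assignment achieving 8: Wed afternoon→Petrov+Beaumont, Wed evening→Beaumont, Thu morning→Mendoza, Thu afternoon→Espinoza, Thu evening→Mendoza, Fri morning→Petrov, Fri afternoon→Priya.
Loads: Mendoza 2/2, Espinoza 1/1, Petrov 2/2, Beaumont 2/2, Priya 1/2.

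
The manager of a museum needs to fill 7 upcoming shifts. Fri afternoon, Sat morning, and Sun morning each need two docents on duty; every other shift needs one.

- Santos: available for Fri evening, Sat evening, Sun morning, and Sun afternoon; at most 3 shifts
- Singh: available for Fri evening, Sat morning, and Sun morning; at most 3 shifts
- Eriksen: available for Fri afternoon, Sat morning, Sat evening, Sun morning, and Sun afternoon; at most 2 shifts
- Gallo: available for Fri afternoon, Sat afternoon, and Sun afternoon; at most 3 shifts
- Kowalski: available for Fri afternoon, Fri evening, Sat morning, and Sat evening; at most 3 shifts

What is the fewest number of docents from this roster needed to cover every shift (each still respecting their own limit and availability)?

10 slots to fill and no one can take more than 3, so at least ⌈10/3⌉ = 4 docents are needed.
Santos, Singh, Eriksen, and Gallo alone can cover everything: Fri afternoon→Eriksen+Gallo, Fri evening→Santos, Sat morning→Singh+Eriksen, Sat afternoon→Gallo, Sat evening→Santos, Sun morning→Santos+Singh, Sun afternoon→Gallo.

4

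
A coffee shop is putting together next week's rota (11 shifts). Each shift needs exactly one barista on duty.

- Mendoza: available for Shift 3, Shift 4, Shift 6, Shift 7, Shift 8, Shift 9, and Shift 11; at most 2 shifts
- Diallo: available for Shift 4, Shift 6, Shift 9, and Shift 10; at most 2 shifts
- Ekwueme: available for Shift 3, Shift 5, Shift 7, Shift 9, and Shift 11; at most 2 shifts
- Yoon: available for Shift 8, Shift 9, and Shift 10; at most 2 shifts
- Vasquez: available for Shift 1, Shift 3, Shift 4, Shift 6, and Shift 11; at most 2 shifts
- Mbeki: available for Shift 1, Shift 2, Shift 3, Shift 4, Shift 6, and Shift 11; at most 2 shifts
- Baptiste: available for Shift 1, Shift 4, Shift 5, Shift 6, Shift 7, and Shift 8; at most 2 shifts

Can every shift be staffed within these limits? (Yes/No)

Shift 2 can only be covered by Mbeki, so that assignment is forced.
One valid schedule: Shift 1→Vasquez, Shift 2→Mbeki, Shift 3→Ekwueme, Shift 4→Mbeki, Shift 5→Ekwueme, Shift 6→Baptiste, Shift 7→Mendoza, Shift 8→Mendoza, Shift 9→Diallo, Shift 10→Diallo, Shift 11→Vasquez.
Loads: Mendoza 2/2, Diallo 2/2, Ekwueme 2/2, Yoon 0/2, Vasquez 2/2, Mbeki 2/2, Baptiste 1/2 — all within limits.

Yes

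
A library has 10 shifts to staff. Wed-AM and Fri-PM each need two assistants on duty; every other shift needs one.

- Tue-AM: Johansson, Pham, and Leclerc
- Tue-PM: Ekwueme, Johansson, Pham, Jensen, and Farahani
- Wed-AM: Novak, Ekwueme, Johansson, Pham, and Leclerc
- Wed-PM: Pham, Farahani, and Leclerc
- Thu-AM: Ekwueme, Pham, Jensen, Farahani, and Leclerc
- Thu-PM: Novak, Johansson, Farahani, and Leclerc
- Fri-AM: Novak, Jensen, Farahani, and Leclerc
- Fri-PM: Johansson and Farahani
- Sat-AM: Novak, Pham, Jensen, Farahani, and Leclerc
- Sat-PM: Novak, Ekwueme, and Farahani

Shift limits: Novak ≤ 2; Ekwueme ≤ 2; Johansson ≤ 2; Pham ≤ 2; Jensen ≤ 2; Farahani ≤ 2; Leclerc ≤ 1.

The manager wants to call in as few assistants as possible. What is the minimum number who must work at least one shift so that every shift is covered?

6

12 slots to fill and no one can take more than 2, so at least ⌈12/2⌉ = 6 assistants are needed.
Novak, Ekwueme, Johansson, Pham, Jensen, and Farahani alone can cover everything: Tue-AM→Johansson, Tue-PM→Farahani, Wed-AM→Ekwueme+Pham, Wed-PM→Pham, Thu-AM→Jensen, Thu-PM→Novak, Fri-AM→Novak, Fri-PM→Johansson+Farahani, Sat-AM→Jensen, Sat-PM→Ekwueme.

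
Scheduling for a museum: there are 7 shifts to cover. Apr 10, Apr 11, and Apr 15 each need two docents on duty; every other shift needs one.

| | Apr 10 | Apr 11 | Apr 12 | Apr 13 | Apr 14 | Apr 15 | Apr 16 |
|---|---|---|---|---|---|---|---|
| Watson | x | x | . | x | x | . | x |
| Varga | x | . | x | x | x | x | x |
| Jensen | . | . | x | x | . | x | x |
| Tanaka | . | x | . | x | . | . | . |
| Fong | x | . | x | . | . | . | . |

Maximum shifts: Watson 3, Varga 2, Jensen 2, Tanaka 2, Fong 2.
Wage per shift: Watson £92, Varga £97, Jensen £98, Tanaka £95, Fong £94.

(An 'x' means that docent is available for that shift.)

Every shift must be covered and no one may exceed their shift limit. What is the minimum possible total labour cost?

£946

Apr 11 can only be covered by Watson and Tanaka, so that assignment is forced.
Apr 15 can only be covered by Varga and Jensen, so that assignment is forced.
Picking the cheapest available docent for each shift independently would cost £938, but that ignores the shift limits.
An optimal schedule: Apr 10→Watson+Fong, Apr 11→Watson+Tanaka, Apr 12→Fong, Apr 13→Tanaka, Apr 14→Watson, Apr 15→Varga+Jensen, Apr 16→Varga.
Total: 92 + 94 + 92 + 95 + 94 + 95 + 92 + 97 + 98 + 97 = £946.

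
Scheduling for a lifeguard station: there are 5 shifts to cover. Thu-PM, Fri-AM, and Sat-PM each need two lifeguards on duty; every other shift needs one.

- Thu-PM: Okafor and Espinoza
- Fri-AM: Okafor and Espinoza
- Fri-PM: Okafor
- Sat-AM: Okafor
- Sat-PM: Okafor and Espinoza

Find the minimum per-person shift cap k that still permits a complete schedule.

With 2 lifeguards and 8 worker-slots to fill, someone must work at least ⌈8/2⌉ = 4 shifts, so k ≥ 4.
k = 4 fails: Shifts {Thu-PM, Fri-AM, Fri-PM, Sat-AM, Sat-PM} need 8 worker-slots in total, but the lifeguards available for any of those shifts (Okafor and Espinoza) can supply at most 7 among them. So no valid schedule exists.
k = 5 works: Thu-PM→Okafor+Espinoza, Fri-AM→Okafor+Espinoza, Fri-PM→Okafor, Sat-AM→Okafor, Sat-PM→Okafor+Espinoza.
Loads: Okafor 5, Espinoza 3 — all ≤ 5.

5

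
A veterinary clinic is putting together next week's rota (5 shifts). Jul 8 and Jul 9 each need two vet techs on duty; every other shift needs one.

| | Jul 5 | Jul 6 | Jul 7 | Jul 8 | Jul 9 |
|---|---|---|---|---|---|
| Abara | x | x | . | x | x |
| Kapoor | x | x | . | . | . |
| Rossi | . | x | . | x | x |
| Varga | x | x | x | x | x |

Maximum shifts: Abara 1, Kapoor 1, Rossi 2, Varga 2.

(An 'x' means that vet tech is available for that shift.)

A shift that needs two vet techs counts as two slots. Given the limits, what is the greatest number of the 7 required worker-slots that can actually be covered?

6

Total capacity across all vet techs is 1+1+2+2 = 6, and 7 slots are needed, so at most 6 can be filled.
An assignment achieving 6: Jul 5→Abara, Jul 6→Kapoor, Jul 7→Varga, Jul 8→Rossi+Varga, Jul 9→Rossi.
Loads: Abara 1/1, Kapoor 1/1, Rossi 2/2, Varga 2/2.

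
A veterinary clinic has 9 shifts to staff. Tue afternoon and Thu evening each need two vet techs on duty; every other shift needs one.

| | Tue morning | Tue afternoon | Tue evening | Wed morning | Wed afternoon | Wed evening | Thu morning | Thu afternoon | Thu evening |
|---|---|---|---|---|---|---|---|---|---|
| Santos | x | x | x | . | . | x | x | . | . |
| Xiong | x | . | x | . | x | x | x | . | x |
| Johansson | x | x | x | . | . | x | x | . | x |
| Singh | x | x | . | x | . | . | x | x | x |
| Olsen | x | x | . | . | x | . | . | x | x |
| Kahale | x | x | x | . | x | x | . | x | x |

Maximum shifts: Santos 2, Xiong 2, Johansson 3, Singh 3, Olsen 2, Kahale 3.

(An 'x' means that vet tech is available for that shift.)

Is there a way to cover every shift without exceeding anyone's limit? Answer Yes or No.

Wed morning can only be covered by Singh, so that assignment is forced.
One valid schedule: Tue morning→Johansson, Tue afternoon→Johansson+Singh, Tue evening→Santos, Wed morning→Singh, Wed afternoon→Xiong, Wed evening→Santos, Thu morning→Xiong, Thu afternoon→Singh, Thu evening→Johansson+Olsen.
Loads: Santos 2/2, Xiong 2/2, Johansson 3/3, Singh 3/3, Olsen 1/2, Kahale 0/3 — all within limits.

Yes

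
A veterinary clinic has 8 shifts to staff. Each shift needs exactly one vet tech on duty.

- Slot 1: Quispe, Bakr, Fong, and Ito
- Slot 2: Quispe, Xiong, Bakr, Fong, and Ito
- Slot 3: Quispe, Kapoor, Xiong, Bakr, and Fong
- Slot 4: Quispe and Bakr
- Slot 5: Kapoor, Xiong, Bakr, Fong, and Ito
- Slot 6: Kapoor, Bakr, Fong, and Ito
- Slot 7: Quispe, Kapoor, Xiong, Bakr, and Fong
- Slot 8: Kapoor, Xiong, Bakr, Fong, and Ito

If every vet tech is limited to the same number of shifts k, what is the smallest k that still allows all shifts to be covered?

2

With 6 vet techs and 8 worker-slots to fill, someone must work at least ⌈8/6⌉ = 2 shifts, so k ≥ 2.
k = 2 works: Slot 1→Quispe, Slot 2→Xiong, Slot 3→Kapoor, Slot 4→Quispe, Slot 5→Xiong, Slot 6→Kapoor, Slot 7→Bakr, Slot 8→Bakr.
Loads: Quispe 2, Kapoor 2, Xiong 2, Bakr 2, Fong 0, Ito 0 — all ≤ 2.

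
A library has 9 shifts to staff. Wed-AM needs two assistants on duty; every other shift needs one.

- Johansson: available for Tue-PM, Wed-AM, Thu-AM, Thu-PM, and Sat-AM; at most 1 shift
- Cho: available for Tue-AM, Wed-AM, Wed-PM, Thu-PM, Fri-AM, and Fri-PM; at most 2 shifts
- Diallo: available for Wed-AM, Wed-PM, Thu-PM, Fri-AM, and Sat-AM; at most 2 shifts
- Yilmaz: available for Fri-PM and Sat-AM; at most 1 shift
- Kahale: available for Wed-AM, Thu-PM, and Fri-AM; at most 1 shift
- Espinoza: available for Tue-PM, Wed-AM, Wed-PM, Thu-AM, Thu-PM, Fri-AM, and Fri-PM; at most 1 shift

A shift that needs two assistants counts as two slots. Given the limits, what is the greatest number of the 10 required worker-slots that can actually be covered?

Total capacity across all assistants is 1+2+2+1+1+1 = 8, and 10 slots are needed, so at most 8 can be filled.
An assignment achieving 8: Tue-AM→Cho, Tue-PM→Johansson, Wed-AM→Kahale, Wed-PM→Cho, Thu-AM→Espinoza, Fri-AM→Diallo, Fri-PM→Yilmaz, Sat-AM→Diallo.
Loads: Johansson 1/1, Cho 2/2, Diallo 2/2, Yilmaz 1/1, Kahale 1/1, Espinoza 1/1.

8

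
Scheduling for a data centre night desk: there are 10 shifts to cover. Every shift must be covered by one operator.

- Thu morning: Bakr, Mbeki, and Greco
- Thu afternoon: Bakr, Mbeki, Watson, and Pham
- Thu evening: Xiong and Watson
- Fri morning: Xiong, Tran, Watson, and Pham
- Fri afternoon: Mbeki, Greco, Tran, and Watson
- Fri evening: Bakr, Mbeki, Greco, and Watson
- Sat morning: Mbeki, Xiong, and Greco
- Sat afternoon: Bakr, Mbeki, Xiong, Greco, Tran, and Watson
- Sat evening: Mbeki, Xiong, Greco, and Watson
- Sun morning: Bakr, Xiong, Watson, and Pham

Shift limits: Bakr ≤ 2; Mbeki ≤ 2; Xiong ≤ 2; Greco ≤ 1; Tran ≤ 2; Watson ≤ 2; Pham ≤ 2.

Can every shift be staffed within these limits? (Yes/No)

Yes

One valid schedule: Thu morning→Bakr, Thu afternoon→Bakr, Thu evening→Xiong, Fri morning→Xiong, Fri afternoon→Mbeki, Fri evening→Greco, Sat morning→Mbeki, Sat afternoon→Tran, Sat evening→Watson, Sun morning→Watson.
Loads: Bakr 2/2, Mbeki 2/2, Xiong 2/2, Greco 1/1, Tran 1/2, Watson 2/2, Pham 0/2 — all within limits.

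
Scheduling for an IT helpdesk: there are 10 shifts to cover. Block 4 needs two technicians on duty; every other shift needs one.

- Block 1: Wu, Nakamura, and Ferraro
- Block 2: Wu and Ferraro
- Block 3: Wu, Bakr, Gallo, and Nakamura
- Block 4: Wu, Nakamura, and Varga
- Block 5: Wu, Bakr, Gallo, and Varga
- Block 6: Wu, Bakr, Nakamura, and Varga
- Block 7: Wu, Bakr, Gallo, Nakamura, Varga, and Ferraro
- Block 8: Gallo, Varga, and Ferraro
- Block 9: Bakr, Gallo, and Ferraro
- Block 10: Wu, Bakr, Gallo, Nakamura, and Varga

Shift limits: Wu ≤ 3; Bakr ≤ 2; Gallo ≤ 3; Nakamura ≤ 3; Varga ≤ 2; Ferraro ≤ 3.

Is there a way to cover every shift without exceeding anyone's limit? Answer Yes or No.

Yes

One valid schedule: Block 1→Wu, Block 2→Wu, Block 3→Bakr, Block 4→Wu+Nakamura, Block 5→Gallo, Block 6→Nakamura, Block 7→Nakamura, Block 8→Gallo, Block 9→Bakr, Block 10→Gallo.
Loads: Wu 3/3, Bakr 2/2, Gallo 3/3, Nakamura 3/3, Varga 0/2, Ferraro 0/3 — all within limits.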